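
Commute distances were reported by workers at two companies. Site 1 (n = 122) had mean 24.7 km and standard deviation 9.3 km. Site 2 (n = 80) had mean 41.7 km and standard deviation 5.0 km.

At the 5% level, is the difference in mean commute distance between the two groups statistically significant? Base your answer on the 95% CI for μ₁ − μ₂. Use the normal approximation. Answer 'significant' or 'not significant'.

significant

SE₁ = s₁/√n₁ = 9.3/√122 = 0.8420; SE₂ = 5.0/√80 = 0.5590.
Independent samples, unequal variances: SE_diff = √(SE₁² + SE₂²) = √(0.708964 + 0.312481) = 1.0107.
z* = 1.960, so margin of error = 1.960 × 1.0107 = 1.9810.
Difference in means = 24.7 − 41.7 = -17.0000.
-17.0000 ± 1.9810 → (-18.9810, -15.0190).
The interval (-18.9810, -15.0190) does not contain 0, so the difference is significant.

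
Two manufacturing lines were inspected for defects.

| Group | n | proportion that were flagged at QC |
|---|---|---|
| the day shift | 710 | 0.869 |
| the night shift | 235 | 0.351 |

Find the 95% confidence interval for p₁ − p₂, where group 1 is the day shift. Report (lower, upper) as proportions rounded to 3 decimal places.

The two standard errors are √(0.8690×0.1310/710) = 0.01266 and √(0.3510×0.6490/235) = 0.03113.
Because the samples are independent, SE_diff = √(0.01266² + 0.03113²) = 0.03361.
Using z* = 1.960 for 95%, ME = 1.960 × 0.03361 = 0.06588.
p̂₁ − p̂₂ = 0.5180; interval 0.5180 ± 0.06588 gives (0.452, 0.584).

(0.452, 0.584)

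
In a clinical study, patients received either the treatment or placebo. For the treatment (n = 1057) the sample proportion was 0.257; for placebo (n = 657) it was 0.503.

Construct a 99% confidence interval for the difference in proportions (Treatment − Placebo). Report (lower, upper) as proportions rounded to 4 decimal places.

The two standard errors are √(0.2570×0.7430/1057) = 0.01344 and √(0.5030×0.4970/657) = 0.01951.
Because the samples are independent, SE_diff = √(0.01344² + 0.01951²) = 0.02369.
Using z* = 2.576 for 99%, ME = 2.576 × 0.02369 = 0.06103.
p̂₁ − p̂₂ = -0.2460; interval -0.2460 ± 0.06103 gives (-0.3070, -0.1850).

(-0.3070, -0.1850)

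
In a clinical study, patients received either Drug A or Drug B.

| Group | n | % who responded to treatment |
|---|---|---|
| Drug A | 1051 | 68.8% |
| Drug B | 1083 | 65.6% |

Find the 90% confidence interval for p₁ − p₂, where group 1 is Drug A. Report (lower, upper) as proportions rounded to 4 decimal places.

The two standard errors are √(0.6880×0.3120/1051) = 0.01429 and √(0.6560×0.3440/1083) = 0.01444.
Because the samples are independent, SE_diff = √(0.01429² + 0.01444²) = 0.02032.
Using z* = 1.645 for 90%, ME = 1.645 × 0.02032 = 0.03343.
p̂₁ − p̂₂ = 0.0320; interval 0.0320 ± 0.03343 gives (-0.0014, 0.0654).

(-0.0014, 0.0654)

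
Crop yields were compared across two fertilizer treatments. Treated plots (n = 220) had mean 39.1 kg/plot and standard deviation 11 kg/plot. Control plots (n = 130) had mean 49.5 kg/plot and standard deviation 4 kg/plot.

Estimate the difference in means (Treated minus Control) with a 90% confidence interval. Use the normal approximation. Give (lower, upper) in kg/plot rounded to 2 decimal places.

Standard errors of each mean: 11/√220 = 0.7416 and 4/√130 = 0.3508.
SE(x̄₁ − x̄₂) = √(0.7416² + 0.3508²) = 0.8204 for independent samples with unequal variances.
With z* = 1.645, the margin is 1.645 × 0.8204 = 1.3496.
x̄₁ − x̄₂ = 39.1 − 49.5 = -10.4000; the interval is -10.4000 ± 1.3496 = (-11.75, -9.05).

(-11.75, -9.05)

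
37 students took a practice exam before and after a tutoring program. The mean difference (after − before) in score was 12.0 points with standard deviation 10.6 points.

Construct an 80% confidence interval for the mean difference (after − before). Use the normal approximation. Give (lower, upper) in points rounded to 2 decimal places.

(9.77, 14.23)

Paired design: SE = s_d/√n = 10.6/√37 = 1.7426.
z* = 1.282; margin of error = 1.282 × 1.7426 = 2.2340.
12.0 ± 2.2340 → (9.77, 14.23).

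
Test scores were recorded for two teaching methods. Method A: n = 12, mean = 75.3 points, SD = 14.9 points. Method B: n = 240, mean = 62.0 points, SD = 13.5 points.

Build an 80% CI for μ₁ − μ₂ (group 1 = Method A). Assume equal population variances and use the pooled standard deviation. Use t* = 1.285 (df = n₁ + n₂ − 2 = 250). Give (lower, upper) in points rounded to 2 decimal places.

s_p = √[((n₁−1)s₁² + (n₂−1)s₂²)/(n₁+n₂−2)] = √[(11·14.9² + 239·13.5²)/250] = 13.5646.
SE = 13.5646·√(1/12 + 1/240) = 4.0125.
With t* = 1.285, margin = 1.285 × 4.0125 = 5.1561.
x̄₁ − x̄₂ = 75.3 − 62.0 = 13.3000; interval 13.3000 ± 5.1561 = (8.14, 18.46).

(8.14, 18.46)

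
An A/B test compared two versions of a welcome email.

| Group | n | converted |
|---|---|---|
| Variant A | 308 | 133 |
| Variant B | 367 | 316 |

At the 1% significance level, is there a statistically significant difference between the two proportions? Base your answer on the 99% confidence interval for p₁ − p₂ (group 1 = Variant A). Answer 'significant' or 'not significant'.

significant

First, p̂₁ = 133/308 = 0.4318; p̂₂ = 316/367 = 0.8610.
The two standard errors are √(0.4318×0.5682/308) = 0.02822 and √(0.8610×0.1390/367) = 0.01806.
Because the samples are independent, SE_diff = √(0.02822² + 0.01806²) = 0.03350.
Using z* = 2.576 for 99%, ME = 2.576 × 0.03350 = 0.08630.
p̂₁ − p̂₂ = -0.4292; interval -0.4292 ± 0.08630 gives (-0.51550, -0.34290).
The interval (-0.51550, -0.34290) does not contain 0, so the difference is significant.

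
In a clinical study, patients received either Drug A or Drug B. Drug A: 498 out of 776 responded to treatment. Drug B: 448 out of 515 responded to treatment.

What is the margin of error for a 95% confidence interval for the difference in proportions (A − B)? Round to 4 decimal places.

0.0445

First, p̂₁ = 498/776 = 0.6418; p̂₂ = 448/515 = 0.8699.
The two standard errors are √(0.6418×0.3582/776) = 0.01721 and √(0.8699×0.1301/515) = 0.01482.
Because the samples are independent, SE_diff = √(0.01721² + 0.01482²) = 0.02271.
Using z* = 1.960 for 95%, ME = 1.960 × 0.02271 = 0.04451.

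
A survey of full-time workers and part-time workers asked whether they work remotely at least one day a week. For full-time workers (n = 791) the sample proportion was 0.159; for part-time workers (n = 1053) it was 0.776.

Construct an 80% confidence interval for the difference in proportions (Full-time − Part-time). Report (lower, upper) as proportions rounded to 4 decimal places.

(-0.6404, -0.5936)

Each SE is √(p̂(1−p̂)/n): √(0.1590·0.8410/791) = 0.01300 and √(0.7760·0.2240/1053) = 0.01285.
SE(p̂₁ − p̂₂) = √(SE₁² + SE₂²) = √(0.000169 + 0.0001651225) = 0.01828, since the two samples are independent.
At 80% confidence z* = 1.282; margin = 1.282 × 0.01828 = 0.02343.
The difference is 0.1590 − 0.7760 = -0.6170, so the interval is -0.6170 ± 0.02343 = (-0.6404, -0.5936).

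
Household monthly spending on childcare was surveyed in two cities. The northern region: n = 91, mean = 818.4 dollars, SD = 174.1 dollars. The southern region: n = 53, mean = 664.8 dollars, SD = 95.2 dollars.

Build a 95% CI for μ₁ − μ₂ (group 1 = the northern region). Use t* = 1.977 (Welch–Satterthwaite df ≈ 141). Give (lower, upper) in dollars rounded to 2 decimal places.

SE₁ = s₁/√n₁ = 174.1/√91 = 18.2506; SE₂ = 95.2/√53 = 13.0767.
Independent samples, unequal variances: SE_diff = √(SE₁² + SE₂²) = √(333.08440036 + 171.00008289) = 22.4518.
t* = 1.977, so margin of error = 1.977 × 22.4518 = 44.3872.
Difference in means = 818.4 − 664.8 = 153.6000.
153.6000 ± 44.3872 → (109.21, 197.99).

(109.21, 197.99)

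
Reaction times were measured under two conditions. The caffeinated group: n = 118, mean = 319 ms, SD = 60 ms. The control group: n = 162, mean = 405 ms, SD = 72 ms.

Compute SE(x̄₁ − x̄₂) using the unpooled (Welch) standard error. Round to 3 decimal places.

7.906

Per-group SEs: s₁/√n₁ = 60/√118 = 5.5234, s₂/√n₂ = 72/√162 = 5.6569.
Unpooled SE of the difference: √(30.50794756 + 32.00051761) = 7.9062.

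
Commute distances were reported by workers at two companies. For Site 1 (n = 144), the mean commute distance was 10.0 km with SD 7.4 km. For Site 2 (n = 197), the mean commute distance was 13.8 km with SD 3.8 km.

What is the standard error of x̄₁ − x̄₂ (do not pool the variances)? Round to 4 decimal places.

Per-group SEs: s₁/√n₁ = 7.4/√144 = 0.6167, s₂/√n₂ = 3.8/√197 = 0.2707.
Unpooled SE of the difference: √(0.38031889 + 0.07327849) = 0.6735.

0.6735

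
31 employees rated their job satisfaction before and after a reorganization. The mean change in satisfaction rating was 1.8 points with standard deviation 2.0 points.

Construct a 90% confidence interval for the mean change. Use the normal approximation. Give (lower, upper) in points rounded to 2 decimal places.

This is a matched-pairs design, so SE = s_d/√n = 2.0/√31 = 0.3592.
Margin = 1.645 × 0.3592 = 0.5909; the interval is 1.8 ± 0.5909 = (1.21, 2.39).

(1.21, 2.39)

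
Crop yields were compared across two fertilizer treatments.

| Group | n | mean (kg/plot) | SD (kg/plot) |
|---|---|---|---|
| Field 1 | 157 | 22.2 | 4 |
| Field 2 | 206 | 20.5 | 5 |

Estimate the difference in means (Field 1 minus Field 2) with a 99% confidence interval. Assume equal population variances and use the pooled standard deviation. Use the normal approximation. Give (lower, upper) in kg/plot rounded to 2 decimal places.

(0.45, 2.95)

s_p = √[((n₁−1)s₁² + (n₂−1)s₂²)/(n₁+n₂−2)] = √[(156·4² + 205·5²)/361] = 4.5946.
SE = 4.5946·√(1/157 + 1/206) = 0.4868.
With z* = 2.576, margin = 2.576 × 0.4868 = 1.2540.
x̄₁ − x̄₂ = 22.2 − 20.5 = 1.7000; interval 1.7000 ± 1.2540 = (0.45, 2.95).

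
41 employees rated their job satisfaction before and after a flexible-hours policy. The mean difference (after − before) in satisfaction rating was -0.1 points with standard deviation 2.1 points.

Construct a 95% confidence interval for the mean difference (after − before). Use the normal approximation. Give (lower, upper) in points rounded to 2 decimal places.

(-0.74, 0.54)

This is a matched-pairs design, so SE = s_d/√n = 2.1/√41 = 0.3280.
Margin = 1.960 × 0.3280 = 0.6429; the interval is -0.1 ± 0.6429 = (-0.74, 0.54).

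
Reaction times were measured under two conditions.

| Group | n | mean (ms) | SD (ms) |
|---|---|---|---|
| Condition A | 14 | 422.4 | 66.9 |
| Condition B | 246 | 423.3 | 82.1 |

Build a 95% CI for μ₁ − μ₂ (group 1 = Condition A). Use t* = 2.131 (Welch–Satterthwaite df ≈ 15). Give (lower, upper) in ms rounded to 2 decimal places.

(-40.60, 38.80)

SE₁ = s₁/√n₁ = 66.9/√14 = 17.8798; SE₂ = 82.1/√246 = 5.2345.
Independent samples, unequal variances: SE_diff = √(SE₁² + SE₂²) = √(319.68724804 + 27.39999025) = 18.6303.
t* = 2.131, so margin of error = 2.131 × 18.6303 = 39.7012.
Difference in means = 422.4 − 423.3 = -0.9000.
-0.9000 ± 39.7012 → (-40.60, 38.80).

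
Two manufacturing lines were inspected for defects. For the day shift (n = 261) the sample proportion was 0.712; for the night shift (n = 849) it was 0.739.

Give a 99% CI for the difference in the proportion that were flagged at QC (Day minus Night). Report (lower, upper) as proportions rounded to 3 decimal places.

The two standard errors are √(0.7120×0.2880/261) = 0.02803 and √(0.7390×0.2610/849) = 0.01507.
Because the samples are independent, SE_diff = √(0.02803² + 0.01507²) = 0.03182.
Using z* = 2.576 for 99%, ME = 2.576 × 0.03182 = 0.08197.
p̂₁ − p̂₂ = -0.0270; interval -0.0270 ± 0.08197 gives (-0.109, 0.055).

(-0.109, 0.055)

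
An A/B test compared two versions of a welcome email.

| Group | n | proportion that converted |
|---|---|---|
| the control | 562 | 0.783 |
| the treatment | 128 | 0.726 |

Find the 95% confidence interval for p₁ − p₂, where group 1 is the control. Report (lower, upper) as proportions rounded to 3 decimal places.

The two standard errors are √(0.7830×0.2170/562) = 0.01739 and √(0.7260×0.2740/128) = 0.03942.
Because the samples are independent, SE_diff = √(0.01739² + 0.03942²) = 0.04309.
Using z* = 1.960 for 95%, ME = 1.960 × 0.04309 = 0.08446.
p̂₁ − p̂₂ = 0.0570; interval 0.0570 ± 0.08446 gives (-0.027, 0.141).

(-0.027, 0.141)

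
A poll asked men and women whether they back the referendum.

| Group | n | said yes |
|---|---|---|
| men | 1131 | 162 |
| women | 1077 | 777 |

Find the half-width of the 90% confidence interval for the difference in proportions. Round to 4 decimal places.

0.0283

Sample proportions: 162/1131 = 0.1432, 777/1077 = 0.7214.
Each SE is √(p̂(1−p̂)/n): √(0.1432·0.8568/1131) = 0.01042 and √(0.7214·0.2786/1077) = 0.01366.
SE(p̂₁ − p̂₂) = √(SE₁² + SE₂²) = √(0.0001085764 + 0.0001865956) = 0.01718, since the two samples are independent.
At 90% confidence z* = 1.645; margin = 1.645 × 0.01718 = 0.02826.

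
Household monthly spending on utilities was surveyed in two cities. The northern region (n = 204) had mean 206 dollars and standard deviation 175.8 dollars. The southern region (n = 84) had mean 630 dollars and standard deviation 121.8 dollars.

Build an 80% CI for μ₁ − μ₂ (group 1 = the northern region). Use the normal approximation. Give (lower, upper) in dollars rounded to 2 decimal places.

Per-group SEs: s₁/√n₁ = 175.8/√204 = 12.3085, s₂/√n₂ = 121.8/√84 = 13.2895.
Unpooled SE of the difference: √(151.49917225 + 176.61081025) = 18.1138.
Margin of error = z* · SE = 1.282 × 18.1138 = 23.2219.
x̄₁ − x̄₂ = 206 − 630 = -424.0000.
CI: -424.0000 ± 23.2219 = (-447.22, -400.78).

(-447.22, -400.78)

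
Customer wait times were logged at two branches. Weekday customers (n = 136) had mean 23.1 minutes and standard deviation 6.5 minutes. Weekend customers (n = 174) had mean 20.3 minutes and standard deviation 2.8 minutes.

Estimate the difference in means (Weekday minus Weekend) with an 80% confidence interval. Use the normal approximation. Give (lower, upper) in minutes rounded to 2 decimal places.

SE₁ = s₁/√n₁ = 6.5/√136 = 0.5574; SE₂ = 2.8/√174 = 0.2123.
Independent samples, unequal variances: SE_diff = √(SE₁² + SE₂²) = √(0.31069476 + 0.04507129) = 0.5965.
z* = 1.282, so margin of error = 1.282 × 0.5965 = 0.7647.
Difference in means = 23.1 − 20.3 = 2.8000.
2.8000 ± 0.7647 → (2.04, 3.56).

(2.04, 3.56)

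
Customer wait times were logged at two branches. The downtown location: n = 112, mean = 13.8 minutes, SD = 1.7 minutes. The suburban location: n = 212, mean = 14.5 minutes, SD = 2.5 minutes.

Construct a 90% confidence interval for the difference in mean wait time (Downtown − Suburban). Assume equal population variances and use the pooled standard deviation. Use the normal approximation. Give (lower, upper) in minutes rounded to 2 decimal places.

s_p = √[((n₁−1)s₁² + (n₂−1)s₂²)/(n₁+n₂−2)] = √[(111·1.7² + 211·2.5²)/322] = 2.2565.
SE = 2.2565·√(1/112 + 1/212) = 0.2636.
With z* = 1.645, margin = 1.645 × 0.2636 = 0.4336.
x̄₁ − x̄₂ = 13.8 − 14.5 = -0.7000; interval -0.7000 ± 0.4336 = (-1.13, -0.27).

(-1.13, -0.27)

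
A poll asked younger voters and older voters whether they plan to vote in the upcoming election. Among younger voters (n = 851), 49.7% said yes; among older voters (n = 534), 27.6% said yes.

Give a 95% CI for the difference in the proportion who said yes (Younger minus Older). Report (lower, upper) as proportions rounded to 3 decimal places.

(0.170, 0.272)

The two standard errors are √(0.4970×0.5030/851) = 0.01714 and √(0.2760×0.7240/534) = 0.01934.
Because the samples are independent, SE_diff = √(0.01714² + 0.01934²) = 0.02584.
Using z* = 1.960 for 95%, ME = 1.960 × 0.02584 = 0.05065.
p̂₁ − p̂₂ = 0.2210; interval 0.2210 ± 0.05065 gives (0.170, 0.272).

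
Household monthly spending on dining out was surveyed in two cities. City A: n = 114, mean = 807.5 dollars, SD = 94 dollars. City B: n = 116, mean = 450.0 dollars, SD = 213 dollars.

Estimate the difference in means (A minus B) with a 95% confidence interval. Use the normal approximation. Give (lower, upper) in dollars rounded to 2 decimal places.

Per-group SEs: s₁/√n₁ = 94/√114 = 8.8039, s₂/√n₂ = 213/√116 = 19.7766.
Unpooled SE of the difference: √(77.50865521 + 391.11390756) = 21.6477.
Margin of error = z* · SE = 1.960 × 21.6477 = 42.4295.
x̄₁ − x̄₂ = 807.5 − 450.0 = 357.5000.
CI: 357.5000 ± 42.4295 = (315.07, 399.93).

(315.07, 399.93)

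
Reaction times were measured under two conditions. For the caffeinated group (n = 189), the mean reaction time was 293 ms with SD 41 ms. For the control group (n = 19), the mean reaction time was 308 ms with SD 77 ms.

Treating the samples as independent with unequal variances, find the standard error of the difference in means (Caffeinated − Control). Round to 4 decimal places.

Per-group SEs: s₁/√n₁ = 41/√189 = 2.9823, s₂/√n₂ = 77/√19 = 17.6650.
Unpooled SE of the difference: √(8.89411329 + 312.052225) = 17.9150.

17.9150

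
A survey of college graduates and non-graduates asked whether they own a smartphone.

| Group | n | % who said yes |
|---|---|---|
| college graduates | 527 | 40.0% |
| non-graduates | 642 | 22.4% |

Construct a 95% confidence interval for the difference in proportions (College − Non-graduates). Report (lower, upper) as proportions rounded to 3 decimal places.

(0.123, 0.229)

Each SE is √(p̂(1−p̂)/n): √(0.4000·0.6000/527) = 0.02134 and √(0.2240·0.7760/642) = 0.01645.
SE(p̂₁ − p̂₂) = √(SE₁² + SE₂²) = √(0.0004553956 + 0.0002706025) = 0.02694, since the two samples are independent.
At 95% confidence z* = 1.960; margin = 1.960 × 0.02694 = 0.05280.
The difference is 0.4000 − 0.2240 = 0.1760, so the interval is 0.1760 ± 0.05280 = (0.123, 0.229).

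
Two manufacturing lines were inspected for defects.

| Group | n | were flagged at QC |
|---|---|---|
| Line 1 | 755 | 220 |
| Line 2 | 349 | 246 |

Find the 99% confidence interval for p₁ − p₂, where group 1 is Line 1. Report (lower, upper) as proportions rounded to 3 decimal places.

p̂₁ = 220/755 = 0.2914 and p̂₂ = 246/349 = 0.7049.
SE₁ = √(p̂₁(1−p̂₁)/n₁) = √(0.2914·0.7086/755) = 0.01654; SE₂ = √(0.7049·0.2951/349) = 0.02441.
Independent samples: SE of the difference = √(SE₁² + SE₂²) = √(0.0002735716 + 0.0005958481) = 0.02949.
z* for 99% confidence is 2.576, so the margin of error is 2.576 × 0.02949 = 0.07597.
Point estimate p̂₁ − p̂₂ = 0.2914 − 0.7049 = -0.4135.
-0.4135 ± 0.07597 → (-0.489, -0.338).

(-0.489, -0.338)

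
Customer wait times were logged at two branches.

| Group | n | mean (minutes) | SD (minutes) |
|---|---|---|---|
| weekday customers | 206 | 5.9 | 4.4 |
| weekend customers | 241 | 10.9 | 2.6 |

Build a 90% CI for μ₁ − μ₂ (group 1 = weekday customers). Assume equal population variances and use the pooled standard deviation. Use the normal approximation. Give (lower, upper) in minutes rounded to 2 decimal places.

Pooled variance s_p² = [205·4.4² + 240·2.6²] / (206+241−2) = 12.5645, so s_p = 3.5446.
SE_diff = s_p·√(1/n₁ + 1/n₂) = 3.5446·√(1/206 + 1/241) = 0.3363.
z* = 1.645; margin = 1.645 × 0.3363 = 0.5532.
Difference = 5.9 − 10.9 = -5.0000.
-5.0000 ± 0.5532 → (-5.55, -4.45).

(-5.55, -4.45)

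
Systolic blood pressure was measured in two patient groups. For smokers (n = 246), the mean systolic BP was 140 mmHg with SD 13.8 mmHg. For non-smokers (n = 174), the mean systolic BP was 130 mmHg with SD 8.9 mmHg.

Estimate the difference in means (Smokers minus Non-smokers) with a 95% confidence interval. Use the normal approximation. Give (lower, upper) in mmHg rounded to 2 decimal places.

SE₁ = s₁/√n₁ = 13.8/√246 = 0.8799; SE₂ = 8.9/√174 = 0.6747.
Independent samples, unequal variances: SE_diff = √(SE₁² + SE₂²) = √(0.77422401 + 0.45522009) = 1.1088.
z* = 1.960, so margin of error = 1.960 × 1.1088 = 2.1732.
Difference in means = 140 − 130 = 10.0000.
10.0000 ± 2.1732 → (7.83, 12.17).

(7.83, 12.17)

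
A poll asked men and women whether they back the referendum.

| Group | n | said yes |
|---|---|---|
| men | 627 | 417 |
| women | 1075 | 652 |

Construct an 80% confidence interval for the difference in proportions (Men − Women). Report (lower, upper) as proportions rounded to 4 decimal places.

p̂₁ = 417/627 = 0.6651 and p̂₂ = 652/1075 = 0.6065.
SE₁ = √(p̂₁(1−p̂₁)/n₁) = √(0.6651·0.3349/627) = 0.01885; SE₂ = √(0.6065·0.3935/1075) = 0.01490.
Independent samples: SE of the difference = √(SE₁² + SE₂²) = √(0.0003553225 + 0.00022201) = 0.02403.
z* for 80% confidence is 1.282, so the margin of error is 1.282 × 0.02403 = 0.03081.
Point estimate p̂₁ − p̂₂ = 0.6651 − 0.6065 = 0.0586.
0.0586 ± 0.03081 → (0.0278, 0.0894).

(0.0278, 0.0894)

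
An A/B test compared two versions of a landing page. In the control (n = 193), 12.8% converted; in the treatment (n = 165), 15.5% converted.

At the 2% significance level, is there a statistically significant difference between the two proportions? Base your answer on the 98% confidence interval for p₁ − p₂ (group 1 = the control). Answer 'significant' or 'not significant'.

Each SE is √(p̂(1−p̂)/n): √(0.1280·0.8720/193) = 0.02405 and √(0.1550·0.8450/165) = 0.02817.
SE(p̂₁ − p̂₂) = √(SE₁² + SE₂²) = √(0.0005784025 + 0.0007935489) = 0.03704, since the two samples are independent.
At 98% confidence z* = 2.326; margin = 2.326 × 0.03704 = 0.08616.
The difference is 0.1280 − 0.1550 = -0.0270, so the interval is -0.0270 ± 0.08616 = (-0.11316, 0.05916).
The interval (-0.11316, 0.05916) contains 0, so the difference is not significant.

not significant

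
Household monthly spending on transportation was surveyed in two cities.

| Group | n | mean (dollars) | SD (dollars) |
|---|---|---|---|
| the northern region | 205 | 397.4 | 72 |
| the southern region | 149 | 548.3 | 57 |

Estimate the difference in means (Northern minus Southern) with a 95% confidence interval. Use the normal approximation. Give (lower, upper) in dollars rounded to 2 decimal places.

SE₁ = s₁/√n₁ = 72/√205 = 5.0287; SE₂ = 57/√149 = 4.6696.
Independent samples, unequal variances: SE_diff = √(SE₁² + SE₂²) = √(25.28782369 + 21.80516416) = 6.8624.
z* = 1.960, so margin of error = 1.960 × 6.8624 = 13.4503.
Difference in means = 397.4 − 548.3 = -150.9000.
-150.9000 ± 13.4503 → (-164.35, -137.45).

(-164.35, -137.45)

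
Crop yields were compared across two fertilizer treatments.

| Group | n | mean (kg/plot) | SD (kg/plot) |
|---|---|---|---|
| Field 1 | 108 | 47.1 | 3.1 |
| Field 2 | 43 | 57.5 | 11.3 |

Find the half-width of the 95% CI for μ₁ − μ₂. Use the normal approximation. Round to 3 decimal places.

3.428

Standard errors of each mean: 3.1/√108 = 0.2983 and 11.3/√43 = 1.7232.
SE(x̄₁ − x̄₂) = √(0.2983² + 1.7232²) = 1.7488 for independent samples with unequal variances.
With z* = 1.960, the margin is 1.960 × 1.7488 = 3.4276.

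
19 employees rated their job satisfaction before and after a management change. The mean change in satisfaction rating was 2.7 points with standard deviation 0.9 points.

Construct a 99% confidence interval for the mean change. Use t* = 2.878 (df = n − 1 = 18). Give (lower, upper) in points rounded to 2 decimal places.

Paired design: SE = s_d/√n = 0.9/√19 = 0.2065.
t* = 2.878; margin of error = 2.878 × 0.2065 = 0.5943.
2.7 ± 0.5943 → (2.11, 3.29).

(2.11, 3.29)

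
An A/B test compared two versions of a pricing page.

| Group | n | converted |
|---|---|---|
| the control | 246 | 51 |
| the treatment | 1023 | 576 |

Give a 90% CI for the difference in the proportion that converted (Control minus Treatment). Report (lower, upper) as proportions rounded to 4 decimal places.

First, p̂₁ = 51/246 = 0.2073; p̂₂ = 576/1023 = 0.5630.
The two standard errors are √(0.2073×0.7927/246) = 0.02585 and √(0.5630×0.4370/1023) = 0.01551.
Because the samples are independent, SE_diff = √(0.02585² + 0.01551²) = 0.03015.
Using z* = 1.645 for 90%, ME = 1.645 × 0.03015 = 0.04960.
p̂₁ − p̂₂ = -0.3557; interval -0.3557 ± 0.04960 gives (-0.4053, -0.3061).

(-0.4053, -0.3061)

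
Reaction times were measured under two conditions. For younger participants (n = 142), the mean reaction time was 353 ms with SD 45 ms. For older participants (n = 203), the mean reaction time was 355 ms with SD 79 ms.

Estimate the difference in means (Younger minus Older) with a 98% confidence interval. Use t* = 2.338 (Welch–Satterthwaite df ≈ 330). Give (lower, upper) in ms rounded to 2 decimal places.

SE₁ = s₁/√n₁ = 45/√142 = 3.7763; SE₂ = 79/√203 = 5.5447.
Independent samples, unequal variances: SE_diff = √(SE₁² + SE₂²) = √(14.26044169 + 30.74369809) = 6.7085.
t* = 2.338, so margin of error = 2.338 × 6.7085 = 15.6845.
Difference in means = 353 − 355 = -2.0000.
-2.0000 ± 15.6845 → (-17.68, 13.68).

(-17.68, 13.68)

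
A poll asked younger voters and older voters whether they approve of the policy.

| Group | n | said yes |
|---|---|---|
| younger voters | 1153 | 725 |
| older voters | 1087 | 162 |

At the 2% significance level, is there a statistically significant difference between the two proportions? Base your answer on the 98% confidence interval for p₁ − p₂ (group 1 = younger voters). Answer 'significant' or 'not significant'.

First, p̂₁ = 725/1153 = 0.6288; p̂₂ = 162/1087 = 0.1490.
The two standard errors are √(0.6288×0.3712/1153) = 0.01423 and √(0.1490×0.8510/1087) = 0.01080.
Because the samples are independent, SE_diff = √(0.01423² + 0.01080²) = 0.01786.
Using z* = 2.326 for 98%, ME = 2.326 × 0.01786 = 0.04154.
p̂₁ − p̂₂ = 0.4798; interval 0.4798 ± 0.04154 gives (0.43826, 0.52134).
The interval (0.43826, 0.52134) does not contain 0, so the difference is significant.

significant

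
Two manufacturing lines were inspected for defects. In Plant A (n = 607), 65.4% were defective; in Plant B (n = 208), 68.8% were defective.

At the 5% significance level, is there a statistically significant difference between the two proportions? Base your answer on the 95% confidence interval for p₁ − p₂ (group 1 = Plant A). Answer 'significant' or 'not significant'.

SE₁ = √(p̂₁(1−p̂₁)/n₁) = √(0.6540·0.3460/607) = 0.01931; SE₂ = √(0.6880·0.3120/208) = 0.03212.
Independent samples: SE of the difference = √(SE₁² + SE₂²) = √(0.0003728761 + 0.0010316944) = 0.03748.
z* for 95% confidence is 1.960, so the margin of error is 1.960 × 0.03748 = 0.07346.
Point estimate p̂₁ − p̂₂ = 0.6540 − 0.6880 = -0.0340.
-0.0340 ± 0.07346 → (-0.10746, 0.03946).
The interval (-0.10746, 0.03946) contains 0, so the difference is not significant.

not significant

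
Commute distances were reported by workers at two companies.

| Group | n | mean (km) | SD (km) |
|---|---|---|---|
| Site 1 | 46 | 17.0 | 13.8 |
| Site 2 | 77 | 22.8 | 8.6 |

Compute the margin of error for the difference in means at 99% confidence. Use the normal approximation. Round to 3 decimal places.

SE₁ = s₁/√n₁ = 13.8/√46 = 2.0347; SE₂ = 8.6/√77 = 0.9801.
Independent samples, unequal variances: SE_diff = √(SE₁² + SE₂²) = √(4.14000409 + 0.96059601) = 2.2585.
z* = 2.576, so margin of error = 2.576 × 2.2585 = 5.8179.

5.818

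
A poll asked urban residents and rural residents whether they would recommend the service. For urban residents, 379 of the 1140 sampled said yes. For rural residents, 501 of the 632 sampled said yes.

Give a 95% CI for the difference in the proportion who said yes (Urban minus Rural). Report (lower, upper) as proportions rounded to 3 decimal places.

p̂₁ = 379/1140 = 0.3325 and p̂₂ = 501/632 = 0.7927.
SE₁ = √(p̂₁(1−p̂₁)/n₁) = √(0.3325·0.6675/1140) = 0.01395; SE₂ = √(0.7927·0.2073/632) = 0.01612.
Independent samples: SE of the difference = √(SE₁² + SE₂²) = √(0.0001946025 + 0.0002598544) = 0.02132.
z* for 95% confidence is 1.960, so the margin of error is 1.960 × 0.02132 = 0.04179.
Point estimate p̂₁ − p̂₂ = 0.3325 − 0.7927 = -0.4602.
-0.4602 ± 0.04179 → (-0.502, -0.418).

(-0.502, -0.418)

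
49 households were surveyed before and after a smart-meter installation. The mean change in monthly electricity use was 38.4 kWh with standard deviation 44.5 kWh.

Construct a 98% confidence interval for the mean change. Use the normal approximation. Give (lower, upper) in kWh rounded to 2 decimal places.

This is a matched-pairs design, so SE = s_d/√n = 44.5/√49 = 6.3571.
Margin = 2.326 × 6.3571 = 14.7866; the interval is 38.4 ± 14.7866 = (23.61, 53.19).

(23.61, 53.19)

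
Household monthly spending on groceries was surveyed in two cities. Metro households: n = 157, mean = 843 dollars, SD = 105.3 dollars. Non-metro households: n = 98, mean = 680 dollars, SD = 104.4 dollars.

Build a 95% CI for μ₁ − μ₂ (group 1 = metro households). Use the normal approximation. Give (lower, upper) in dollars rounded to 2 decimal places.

(136.57, 189.43)

Standard errors of each mean: 105.3/√157 = 8.4039 and 104.4/√98 = 10.5460.
SE(x̄₁ − x̄₂) = √(8.4039² + 10.5460²) = 13.4849 for independent samples with unequal variances.
With z* = 1.960, the margin is 1.960 × 13.4849 = 26.4304.
x̄₁ − x̄₂ = 843 − 680 = 163.0000; the interval is 163.0000 ± 26.4304 = (136.57, 189.43).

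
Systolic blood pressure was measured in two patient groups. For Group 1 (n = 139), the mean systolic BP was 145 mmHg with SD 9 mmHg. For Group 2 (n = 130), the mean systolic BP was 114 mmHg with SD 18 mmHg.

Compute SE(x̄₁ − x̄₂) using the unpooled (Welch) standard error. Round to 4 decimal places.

1.7536

Per-group SEs: s₁/√n₁ = 9/√139 = 0.7634, s₂/√n₂ = 18/√130 = 1.5787.
Unpooled SE of the difference: √(0.58277956 + 2.49229369) = 1.7536.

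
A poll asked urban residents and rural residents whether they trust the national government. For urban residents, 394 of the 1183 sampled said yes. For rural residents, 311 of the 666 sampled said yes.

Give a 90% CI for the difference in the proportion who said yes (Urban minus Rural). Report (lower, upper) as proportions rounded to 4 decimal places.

(-0.1729, -0.0949)

Sample proportions: 394/1183 = 0.3331, 311/666 = 0.4670.
Each SE is √(p̂(1−p̂)/n): √(0.3331·0.6669/1183) = 0.01370 and √(0.4670·0.5330/666) = 0.01933.
SE(p̂₁ − p̂₂) = √(SE₁² + SE₂²) = √(0.00018769 + 0.0003736489) = 0.02369, since the two samples are independent.
At 90% confidence z* = 1.645; margin = 1.645 × 0.02369 = 0.03897.
The difference is 0.3331 − 0.4670 = -0.1339, so the interval is -0.1339 ± 0.03897 = (-0.1729, -0.0949).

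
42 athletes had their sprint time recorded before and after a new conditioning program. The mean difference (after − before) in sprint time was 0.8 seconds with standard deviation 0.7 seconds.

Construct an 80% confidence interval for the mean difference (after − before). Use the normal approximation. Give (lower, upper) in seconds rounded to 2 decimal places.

(0.66, 0.94)

This is a matched-pairs design, so SE = s_d/√n = 0.7/√42 = 0.1080.
Margin = 1.282 × 0.1080 = 0.1385; the interval is 0.8 ± 0.1385 = (0.66, 0.94).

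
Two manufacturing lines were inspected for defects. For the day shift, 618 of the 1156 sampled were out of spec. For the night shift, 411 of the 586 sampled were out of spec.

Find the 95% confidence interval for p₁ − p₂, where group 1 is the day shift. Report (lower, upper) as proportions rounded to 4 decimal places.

(-0.2137, -0.1199)

Sample proportions: 618/1156 = 0.5346, 411/586 = 0.7014.
Each SE is √(p̂(1−p̂)/n): √(0.5346·0.4654/1156) = 0.01467 and √(0.7014·0.2986/586) = 0.01891.
SE(p̂₁ − p̂₂) = √(SE₁² + SE₂²) = √(0.0002152089 + 0.0003575881) = 0.02393, since the two samples are independent.
At 95% confidence z* = 1.960; margin = 1.960 × 0.02393 = 0.04690.
The difference is 0.5346 − 0.7014 = -0.1668, so the interval is -0.1668 ± 0.04690 = (-0.2137, -0.1199).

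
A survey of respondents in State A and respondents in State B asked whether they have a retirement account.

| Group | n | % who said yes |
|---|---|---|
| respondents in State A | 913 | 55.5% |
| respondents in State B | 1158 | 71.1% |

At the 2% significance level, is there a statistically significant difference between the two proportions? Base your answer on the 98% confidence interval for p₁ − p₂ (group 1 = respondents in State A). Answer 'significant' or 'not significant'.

The two standard errors are √(0.5550×0.4450/913) = 0.01645 and √(0.7110×0.2890/1158) = 0.01332.
Because the samples are independent, SE_diff = √(0.01645² + 0.01332²) = 0.02117.
Using z* = 2.326 for 98%, ME = 2.326 × 0.02117 = 0.04924.
p̂₁ − p̂₂ = -0.1560; interval -0.1560 ± 0.04924 gives (-0.20524, -0.10676).
The interval (-0.20524, -0.10676) does not contain 0, so the difference is significant.

significant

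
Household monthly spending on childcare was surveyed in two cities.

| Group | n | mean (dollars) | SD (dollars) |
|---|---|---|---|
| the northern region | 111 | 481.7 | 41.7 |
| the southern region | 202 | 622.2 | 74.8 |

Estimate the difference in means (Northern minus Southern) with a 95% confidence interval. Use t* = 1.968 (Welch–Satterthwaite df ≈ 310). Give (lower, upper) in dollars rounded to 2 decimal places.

(-153.46, -127.54)

SE₁ = s₁/√n₁ = 41.7/√111 = 3.9580; SE₂ = 74.8/√202 = 5.2629.
Independent samples, unequal variances: SE_diff = √(SE₁² + SE₂²) = √(15.665764 + 27.69811641) = 6.5851.
t* = 1.968, so margin of error = 1.968 × 6.5851 = 12.9595.
Difference in means = 481.7 − 622.2 = -140.5000.
-140.5000 ± 12.9595 → (-153.46, -127.54).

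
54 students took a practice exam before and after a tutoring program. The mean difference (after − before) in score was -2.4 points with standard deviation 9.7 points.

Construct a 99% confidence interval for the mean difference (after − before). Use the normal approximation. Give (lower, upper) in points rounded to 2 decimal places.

Paired design: SE = s_d/√n = 9.7/√54 = 1.3200.
z* = 2.576; margin of error = 2.576 × 1.3200 = 3.4003.
-2.4 ± 3.4003 → (-5.80, 1.00).

(-5.80, 1.00)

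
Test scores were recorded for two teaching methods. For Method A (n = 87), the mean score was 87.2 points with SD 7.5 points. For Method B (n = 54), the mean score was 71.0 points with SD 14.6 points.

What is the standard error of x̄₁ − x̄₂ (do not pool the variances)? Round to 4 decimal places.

2.1434

Standard errors of each mean: 7.5/√87 = 0.8041 and 14.6/√54 = 1.9868.
SE(x̄₁ − x̄₂) = √(0.8041² + 1.9868²) = 2.1434 for independent samples with unequal variances.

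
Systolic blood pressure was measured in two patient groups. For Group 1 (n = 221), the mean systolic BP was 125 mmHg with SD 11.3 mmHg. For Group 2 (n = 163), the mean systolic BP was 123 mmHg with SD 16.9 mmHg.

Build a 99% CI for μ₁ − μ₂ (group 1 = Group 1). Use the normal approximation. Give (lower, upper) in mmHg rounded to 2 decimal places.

(-1.93, 5.93)

Standard errors of each mean: 11.3/√221 = 0.7601 and 16.9/√163 = 1.3237.
SE(x̄₁ − x̄₂) = √(0.7601² + 1.3237²) = 1.5264 for independent samples with unequal variances.
With z* = 2.576, the margin is 2.576 × 1.5264 = 3.9320.
x̄₁ − x̄₂ = 125 − 123 = 2.0000; the interval is 2.0000 ± 3.9320 = (-1.93, 5.93).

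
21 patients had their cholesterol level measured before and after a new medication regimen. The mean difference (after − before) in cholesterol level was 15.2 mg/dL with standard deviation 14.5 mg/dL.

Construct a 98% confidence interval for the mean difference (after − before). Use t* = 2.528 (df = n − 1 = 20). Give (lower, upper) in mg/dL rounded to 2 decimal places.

This is a matched-pairs design, so SE = s_d/√n = 14.5/√21 = 3.1642.
Margin = 2.528 × 3.1642 = 7.9991; the interval is 15.2 ± 7.9991 = (7.20, 23.20).

(7.20, 23.20)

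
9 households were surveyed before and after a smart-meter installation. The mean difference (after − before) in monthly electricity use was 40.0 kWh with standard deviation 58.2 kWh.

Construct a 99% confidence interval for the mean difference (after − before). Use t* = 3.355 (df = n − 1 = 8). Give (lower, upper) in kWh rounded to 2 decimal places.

Paired design: SE = s_d/√n = 58.2/√9 = 19.4000.
t* = 3.355; margin of error = 3.355 × 19.4000 = 65.0870.
40.0 ± 65.0870 → (-25.09, 105.09).

(-25.09, 105.09)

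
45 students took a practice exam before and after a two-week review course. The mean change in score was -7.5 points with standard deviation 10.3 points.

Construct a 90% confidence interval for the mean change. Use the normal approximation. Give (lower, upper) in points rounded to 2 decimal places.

(-10.03, -4.97)

This is a matched-pairs design, so SE = s_d/√n = 10.3/√45 = 1.5354.
Margin = 1.645 × 1.5354 = 2.5257; the interval is -7.5 ± 2.5257 = (-10.03, -4.97).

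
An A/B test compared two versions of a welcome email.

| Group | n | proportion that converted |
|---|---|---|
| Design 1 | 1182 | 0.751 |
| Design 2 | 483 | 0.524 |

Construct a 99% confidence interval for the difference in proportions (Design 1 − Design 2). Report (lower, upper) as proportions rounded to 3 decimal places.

Each SE is √(p̂(1−p̂)/n): √(0.7510·0.2490/1182) = 0.01258 and √(0.5240·0.4760/483) = 0.02272.
SE(p̂₁ − p̂₂) = √(SE₁² + SE₂²) = √(0.0001582564 + 0.0005161984) = 0.02597, since the two samples are independent.
At 99% confidence z* = 2.576; margin = 2.576 × 0.02597 = 0.06690.
The difference is 0.7510 − 0.5240 = 0.2270, so the interval is 0.2270 ± 0.06690 = (0.160, 0.294).

(0.160, 0.294)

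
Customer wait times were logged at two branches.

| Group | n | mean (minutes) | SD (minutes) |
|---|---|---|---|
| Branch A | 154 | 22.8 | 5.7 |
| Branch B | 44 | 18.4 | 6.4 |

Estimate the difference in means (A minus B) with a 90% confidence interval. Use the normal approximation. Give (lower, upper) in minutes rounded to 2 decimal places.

Per-group SEs: s₁/√n₁ = 5.7/√154 = 0.4593, s₂/√n₂ = 6.4/√44 = 0.9648.
Unpooled SE of the difference: √(0.21095649 + 0.93083904) = 1.0685.
Margin of error = z* · SE = 1.645 × 1.0685 = 1.7577.
x̄₁ − x̄₂ = 22.8 − 18.4 = 4.4000.
CI: 4.4000 ± 1.7577 = (2.64, 6.16).

(2.64, 6.16)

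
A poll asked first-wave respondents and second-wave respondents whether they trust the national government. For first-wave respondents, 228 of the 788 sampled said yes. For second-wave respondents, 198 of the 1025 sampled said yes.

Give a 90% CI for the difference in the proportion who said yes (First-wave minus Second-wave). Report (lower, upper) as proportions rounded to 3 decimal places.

(0.063, 0.130)

p̂₁ = 228/788 = 0.2893 and p̂₂ = 198/1025 = 0.1932.
SE₁ = √(p̂₁(1−p̂₁)/n₁) = √(0.2893·0.7107/788) = 0.01615; SE₂ = √(0.1932·0.8068/1025) = 0.01233.
Independent samples: SE of the difference = √(SE₁² + SE₂²) = √(0.0002608225 + 0.0001520289) = 0.02032.
z* for 90% confidence is 1.645, so the margin of error is 1.645 × 0.02032 = 0.03343.
Point estimate p̂₁ − p̂₂ = 0.2893 − 0.1932 = 0.0961.
0.0961 ± 0.03343 → (0.063, 0.130).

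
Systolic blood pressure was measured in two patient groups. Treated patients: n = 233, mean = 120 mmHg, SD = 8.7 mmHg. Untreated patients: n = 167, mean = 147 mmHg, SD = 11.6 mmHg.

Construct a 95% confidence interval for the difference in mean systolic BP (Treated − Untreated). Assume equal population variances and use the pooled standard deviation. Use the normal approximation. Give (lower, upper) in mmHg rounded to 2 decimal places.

Pooled variance s_p² = [232·8.7² + 166·11.6²] / (233+167−2) = 100.2438, so s_p = 10.0122.
SE_diff = s_p·√(1/n₁ + 1/n₂) = 10.0122·√(1/233 + 1/167) = 1.0151.
z* = 1.960; margin = 1.960 × 1.0151 = 1.9896.
Difference = 120 − 147 = -27.0000.
-27.0000 ± 1.9896 → (-28.99, -25.01).

(-28.99, -25.01)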